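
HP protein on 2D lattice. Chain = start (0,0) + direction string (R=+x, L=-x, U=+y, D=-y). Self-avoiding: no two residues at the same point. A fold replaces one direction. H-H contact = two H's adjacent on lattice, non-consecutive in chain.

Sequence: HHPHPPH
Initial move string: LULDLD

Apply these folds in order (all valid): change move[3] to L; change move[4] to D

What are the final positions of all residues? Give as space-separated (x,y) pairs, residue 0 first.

Initial moves: LULDLD
Fold: move[3]->L => LULLLD (positions: [(0, 0), (-1, 0), (-1, 1), (-2, 1), (-3, 1), (-4, 1), (-4, 0)])
Fold: move[4]->D => LULLDD (positions: [(0, 0), (-1, 0), (-1, 1), (-2, 1), (-3, 1), (-3, 0), (-3, -1)])

Answer: (0,0) (-1,0) (-1,1) (-2,1) (-3,1) (-3,0) (-3,-1)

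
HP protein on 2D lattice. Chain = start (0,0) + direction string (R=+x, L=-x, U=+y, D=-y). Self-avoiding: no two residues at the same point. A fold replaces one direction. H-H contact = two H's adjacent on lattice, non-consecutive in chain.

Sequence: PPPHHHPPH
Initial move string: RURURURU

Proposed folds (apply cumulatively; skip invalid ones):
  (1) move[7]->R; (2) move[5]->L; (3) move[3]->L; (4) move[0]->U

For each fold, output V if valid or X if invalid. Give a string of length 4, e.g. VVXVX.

Initial: RURURURU -> [(0, 0), (1, 0), (1, 1), (2, 1), (2, 2), (3, 2), (3, 3), (4, 3), (4, 4)]
Fold 1: move[7]->R => RURURURR VALID
Fold 2: move[5]->L => RURURLRR INVALID (collision), skipped
Fold 3: move[3]->L => RURLRURR INVALID (collision), skipped
Fold 4: move[0]->U => UURURURR VALID

Answer: VXXV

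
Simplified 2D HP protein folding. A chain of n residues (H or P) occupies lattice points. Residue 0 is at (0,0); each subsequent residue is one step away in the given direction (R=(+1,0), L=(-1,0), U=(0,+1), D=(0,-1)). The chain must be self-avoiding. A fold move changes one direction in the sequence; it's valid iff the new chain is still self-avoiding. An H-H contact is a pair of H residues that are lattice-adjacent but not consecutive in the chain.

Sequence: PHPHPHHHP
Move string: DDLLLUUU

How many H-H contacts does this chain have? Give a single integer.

Answer: 0

Derivation:
Positions: [(0, 0), (0, -1), (0, -2), (-1, -2), (-2, -2), (-3, -2), (-3, -1), (-3, 0), (-3, 1)]
No H-H contacts found.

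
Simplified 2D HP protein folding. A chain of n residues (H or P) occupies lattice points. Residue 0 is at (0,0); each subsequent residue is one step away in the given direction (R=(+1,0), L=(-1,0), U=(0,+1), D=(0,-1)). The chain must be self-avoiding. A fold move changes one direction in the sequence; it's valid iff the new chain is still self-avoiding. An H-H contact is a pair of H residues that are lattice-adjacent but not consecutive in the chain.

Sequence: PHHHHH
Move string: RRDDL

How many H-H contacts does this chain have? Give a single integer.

Positions: [(0, 0), (1, 0), (2, 0), (2, -1), (2, -2), (1, -2)]
No H-H contacts found.

Answer: 0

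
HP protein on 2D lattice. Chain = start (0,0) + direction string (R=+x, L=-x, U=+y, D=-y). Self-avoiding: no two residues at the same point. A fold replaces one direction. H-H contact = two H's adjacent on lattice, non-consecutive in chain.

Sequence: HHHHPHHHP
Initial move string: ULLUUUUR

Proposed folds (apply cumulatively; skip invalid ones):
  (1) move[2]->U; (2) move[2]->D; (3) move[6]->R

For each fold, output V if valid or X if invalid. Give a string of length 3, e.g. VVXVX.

Answer: VXV

Derivation:
Initial: ULLUUUUR -> [(0, 0), (0, 1), (-1, 1), (-2, 1), (-2, 2), (-2, 3), (-2, 4), (-2, 5), (-1, 5)]
Fold 1: move[2]->U => ULUUUUUR VALID
Fold 2: move[2]->D => ULDUUUUR INVALID (collision), skipped
Fold 3: move[6]->R => ULUUUURR VALID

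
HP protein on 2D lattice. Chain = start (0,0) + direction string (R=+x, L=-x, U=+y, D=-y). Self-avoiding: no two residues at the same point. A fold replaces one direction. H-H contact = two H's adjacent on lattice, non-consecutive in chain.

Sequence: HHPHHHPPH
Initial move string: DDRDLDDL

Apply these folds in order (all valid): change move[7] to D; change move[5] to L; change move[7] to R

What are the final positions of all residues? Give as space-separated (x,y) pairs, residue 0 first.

Answer: (0,0) (0,-1) (0,-2) (1,-2) (1,-3) (0,-3) (-1,-3) (-1,-4) (0,-4)

Derivation:
Initial moves: DDRDLDDL
Fold: move[7]->D => DDRDLDDD (positions: [(0, 0), (0, -1), (0, -2), (1, -2), (1, -3), (0, -3), (0, -4), (0, -5), (0, -6)])
Fold: move[5]->L => DDRDLLDD (positions: [(0, 0), (0, -1), (0, -2), (1, -2), (1, -3), (0, -3), (-1, -3), (-1, -4), (-1, -5)])
Fold: move[7]->R => DDRDLLDR (positions: [(0, 0), (0, -1), (0, -2), (1, -2), (1, -3), (0, -3), (-1, -3), (-1, -4), (0, -4)])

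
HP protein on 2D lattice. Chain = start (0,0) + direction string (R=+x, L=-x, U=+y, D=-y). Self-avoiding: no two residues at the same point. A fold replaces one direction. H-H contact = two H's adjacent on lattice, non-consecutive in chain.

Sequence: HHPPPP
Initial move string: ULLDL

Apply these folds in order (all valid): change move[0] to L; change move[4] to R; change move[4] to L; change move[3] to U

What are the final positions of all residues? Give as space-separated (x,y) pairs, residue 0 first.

Initial moves: ULLDL
Fold: move[0]->L => LLLDL (positions: [(0, 0), (-1, 0), (-2, 0), (-3, 0), (-3, -1), (-4, -1)])
Fold: move[4]->R => LLLDR (positions: [(0, 0), (-1, 0), (-2, 0), (-3, 0), (-3, -1), (-2, -1)])
Fold: move[4]->L => LLLDL (positions: [(0, 0), (-1, 0), (-2, 0), (-3, 0), (-3, -1), (-4, -1)])
Fold: move[3]->U => LLLUL (positions: [(0, 0), (-1, 0), (-2, 0), (-3, 0), (-3, 1), (-4, 1)])

Answer: (0,0) (-1,0) (-2,0) (-3,0) (-3,1) (-4,1)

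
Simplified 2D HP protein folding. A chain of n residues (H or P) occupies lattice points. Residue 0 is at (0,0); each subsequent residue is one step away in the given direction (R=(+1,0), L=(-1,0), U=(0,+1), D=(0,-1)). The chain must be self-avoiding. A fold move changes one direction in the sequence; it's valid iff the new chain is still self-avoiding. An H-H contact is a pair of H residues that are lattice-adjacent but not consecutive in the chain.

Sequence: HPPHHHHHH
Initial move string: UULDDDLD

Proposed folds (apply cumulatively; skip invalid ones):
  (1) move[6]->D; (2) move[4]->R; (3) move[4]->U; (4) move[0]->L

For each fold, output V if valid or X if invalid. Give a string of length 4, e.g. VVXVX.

Answer: VXXV

Derivation:
Initial: UULDDDLD -> [(0, 0), (0, 1), (0, 2), (-1, 2), (-1, 1), (-1, 0), (-1, -1), (-2, -1), (-2, -2)]
Fold 1: move[6]->D => UULDDDDD VALID
Fold 2: move[4]->R => UULDRDDD INVALID (collision), skipped
Fold 3: move[4]->U => UULDUDDD INVALID (collision), skipped
Fold 4: move[0]->L => LULDDDDD VALID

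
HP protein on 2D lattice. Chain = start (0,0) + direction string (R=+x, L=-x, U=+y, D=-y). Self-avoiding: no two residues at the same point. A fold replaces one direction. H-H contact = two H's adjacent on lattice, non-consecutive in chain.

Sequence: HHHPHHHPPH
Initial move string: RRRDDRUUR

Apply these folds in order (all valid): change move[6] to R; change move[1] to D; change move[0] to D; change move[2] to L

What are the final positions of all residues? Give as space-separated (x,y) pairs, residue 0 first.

Answer: (0,0) (0,-1) (0,-2) (-1,-2) (-1,-3) (-1,-4) (0,-4) (1,-4) (1,-3) (2,-3)

Derivation:
Initial moves: RRRDDRUUR
Fold: move[6]->R => RRRDDRRUR (positions: [(0, 0), (1, 0), (2, 0), (3, 0), (3, -1), (3, -2), (4, -2), (5, -2), (5, -1), (6, -1)])
Fold: move[1]->D => RDRDDRRUR (positions: [(0, 0), (1, 0), (1, -1), (2, -1), (2, -2), (2, -3), (3, -3), (4, -3), (4, -2), (5, -2)])
Fold: move[0]->D => DDRDDRRUR (positions: [(0, 0), (0, -1), (0, -2), (1, -2), (1, -3), (1, -4), (2, -4), (3, -4), (3, -3), (4, -3)])
Fold: move[2]->L => DDLDDRRUR (positions: [(0, 0), (0, -1), (0, -2), (-1, -2), (-1, -3), (-1, -4), (0, -4), (1, -4), (1, -3), (2, -3)])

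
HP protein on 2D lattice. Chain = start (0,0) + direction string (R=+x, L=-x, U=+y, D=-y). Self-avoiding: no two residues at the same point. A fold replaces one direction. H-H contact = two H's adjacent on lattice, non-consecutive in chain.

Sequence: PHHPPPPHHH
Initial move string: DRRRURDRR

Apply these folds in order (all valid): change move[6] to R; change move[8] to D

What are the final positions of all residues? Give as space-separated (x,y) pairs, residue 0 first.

Answer: (0,0) (0,-1) (1,-1) (2,-1) (3,-1) (3,0) (4,0) (5,0) (6,0) (6,-1)

Derivation:
Initial moves: DRRRURDRR
Fold: move[6]->R => DRRRURRRR (positions: [(0, 0), (0, -1), (1, -1), (2, -1), (3, -1), (3, 0), (4, 0), (5, 0), (6, 0), (7, 0)])
Fold: move[8]->D => DRRRURRRD (positions: [(0, 0), (0, -1), (1, -1), (2, -1), (3, -1), (3, 0), (4, 0), (5, 0), (6, 0), (6, -1)])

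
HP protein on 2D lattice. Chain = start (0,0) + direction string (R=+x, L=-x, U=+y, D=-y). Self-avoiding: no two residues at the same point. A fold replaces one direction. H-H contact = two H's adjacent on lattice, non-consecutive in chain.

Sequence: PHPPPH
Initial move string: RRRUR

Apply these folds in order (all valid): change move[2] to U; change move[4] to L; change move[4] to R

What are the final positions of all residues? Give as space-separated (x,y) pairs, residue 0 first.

Answer: (0,0) (1,0) (2,0) (2,1) (2,2) (3,2)

Derivation:
Initial moves: RRRUR
Fold: move[2]->U => RRUUR (positions: [(0, 0), (1, 0), (2, 0), (2, 1), (2, 2), (3, 2)])
Fold: move[4]->L => RRUUL (positions: [(0, 0), (1, 0), (2, 0), (2, 1), (2, 2), (1, 2)])
Fold: move[4]->R => RRUUR (positions: [(0, 0), (1, 0), (2, 0), (2, 1), (2, 2), (3, 2)])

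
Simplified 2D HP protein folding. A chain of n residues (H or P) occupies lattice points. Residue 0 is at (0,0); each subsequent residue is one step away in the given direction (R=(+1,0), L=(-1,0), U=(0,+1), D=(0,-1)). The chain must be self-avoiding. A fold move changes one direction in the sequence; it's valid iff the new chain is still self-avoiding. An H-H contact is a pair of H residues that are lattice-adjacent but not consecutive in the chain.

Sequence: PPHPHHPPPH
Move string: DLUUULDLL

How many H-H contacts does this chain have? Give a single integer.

Answer: 0

Derivation:
Positions: [(0, 0), (0, -1), (-1, -1), (-1, 0), (-1, 1), (-1, 2), (-2, 2), (-2, 1), (-3, 1), (-4, 1)]
No H-H contacts found.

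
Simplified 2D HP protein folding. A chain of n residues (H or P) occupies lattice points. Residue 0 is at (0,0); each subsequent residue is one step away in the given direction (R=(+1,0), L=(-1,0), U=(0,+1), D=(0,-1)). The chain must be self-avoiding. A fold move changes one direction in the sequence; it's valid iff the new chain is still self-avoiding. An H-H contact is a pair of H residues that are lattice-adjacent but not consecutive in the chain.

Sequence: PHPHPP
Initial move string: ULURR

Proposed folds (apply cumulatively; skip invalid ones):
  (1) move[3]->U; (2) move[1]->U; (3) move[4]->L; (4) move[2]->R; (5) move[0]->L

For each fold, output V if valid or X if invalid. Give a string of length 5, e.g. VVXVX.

Initial: ULURR -> [(0, 0), (0, 1), (-1, 1), (-1, 2), (0, 2), (1, 2)]
Fold 1: move[3]->U => ULUUR VALID
Fold 2: move[1]->U => UUUUR VALID
Fold 3: move[4]->L => UUUUL VALID
Fold 4: move[2]->R => UURUL VALID
Fold 5: move[0]->L => LURUL VALID

Answer: VVVVV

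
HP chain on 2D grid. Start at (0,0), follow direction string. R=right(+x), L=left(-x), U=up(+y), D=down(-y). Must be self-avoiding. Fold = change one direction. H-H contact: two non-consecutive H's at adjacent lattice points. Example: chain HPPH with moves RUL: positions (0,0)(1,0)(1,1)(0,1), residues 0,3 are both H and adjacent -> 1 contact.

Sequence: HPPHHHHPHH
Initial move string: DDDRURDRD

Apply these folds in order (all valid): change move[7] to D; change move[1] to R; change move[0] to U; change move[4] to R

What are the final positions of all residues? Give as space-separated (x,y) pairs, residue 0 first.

Initial moves: DDDRURDRD
Fold: move[7]->D => DDDRURDDD (positions: [(0, 0), (0, -1), (0, -2), (0, -3), (1, -3), (1, -2), (2, -2), (2, -3), (2, -4), (2, -5)])
Fold: move[1]->R => DRDRURDDD (positions: [(0, 0), (0, -1), (1, -1), (1, -2), (2, -2), (2, -1), (3, -1), (3, -2), (3, -3), (3, -4)])
Fold: move[0]->U => URDRURDDD (positions: [(0, 0), (0, 1), (1, 1), (1, 0), (2, 0), (2, 1), (3, 1), (3, 0), (3, -1), (3, -2)])
Fold: move[4]->R => URDRRRDDD (positions: [(0, 0), (0, 1), (1, 1), (1, 0), (2, 0), (3, 0), (4, 0), (4, -1), (4, -2), (4, -3)])

Answer: (0,0) (0,1) (1,1) (1,0) (2,0) (3,0) (4,0) (4,-1) (4,-2) (4,-3)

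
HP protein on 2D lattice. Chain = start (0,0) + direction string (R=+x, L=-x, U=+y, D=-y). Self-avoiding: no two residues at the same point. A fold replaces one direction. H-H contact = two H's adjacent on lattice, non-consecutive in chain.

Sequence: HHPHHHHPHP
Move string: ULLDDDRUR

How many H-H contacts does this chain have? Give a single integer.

Positions: [(0, 0), (0, 1), (-1, 1), (-2, 1), (-2, 0), (-2, -1), (-2, -2), (-1, -2), (-1, -1), (0, -1)]
H-H contact: residue 5 @(-2,-1) - residue 8 @(-1, -1)

Answer: 1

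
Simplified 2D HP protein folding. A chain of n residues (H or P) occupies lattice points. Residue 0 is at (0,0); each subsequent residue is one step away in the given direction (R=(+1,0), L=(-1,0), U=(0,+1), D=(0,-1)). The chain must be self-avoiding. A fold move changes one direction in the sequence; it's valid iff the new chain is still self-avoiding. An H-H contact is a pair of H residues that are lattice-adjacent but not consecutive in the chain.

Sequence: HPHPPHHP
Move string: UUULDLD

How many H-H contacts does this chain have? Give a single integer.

Answer: 1

Derivation:
Positions: [(0, 0), (0, 1), (0, 2), (0, 3), (-1, 3), (-1, 2), (-2, 2), (-2, 1)]
H-H contact: residue 2 @(0,2) - residue 5 @(-1, 2)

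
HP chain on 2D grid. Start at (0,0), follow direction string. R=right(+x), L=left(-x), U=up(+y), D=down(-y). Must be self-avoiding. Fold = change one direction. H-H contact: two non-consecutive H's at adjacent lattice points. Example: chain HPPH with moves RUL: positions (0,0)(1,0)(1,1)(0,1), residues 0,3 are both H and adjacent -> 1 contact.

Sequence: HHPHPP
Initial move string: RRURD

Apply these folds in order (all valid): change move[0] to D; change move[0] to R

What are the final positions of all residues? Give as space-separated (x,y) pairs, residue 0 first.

Initial moves: RRURD
Fold: move[0]->D => DRURD (positions: [(0, 0), (0, -1), (1, -1), (1, 0), (2, 0), (2, -1)])
Fold: move[0]->R => RRURD (positions: [(0, 0), (1, 0), (2, 0), (2, 1), (3, 1), (3, 0)])

Answer: (0,0) (1,0) (2,0) (2,1) (3,1) (3,0)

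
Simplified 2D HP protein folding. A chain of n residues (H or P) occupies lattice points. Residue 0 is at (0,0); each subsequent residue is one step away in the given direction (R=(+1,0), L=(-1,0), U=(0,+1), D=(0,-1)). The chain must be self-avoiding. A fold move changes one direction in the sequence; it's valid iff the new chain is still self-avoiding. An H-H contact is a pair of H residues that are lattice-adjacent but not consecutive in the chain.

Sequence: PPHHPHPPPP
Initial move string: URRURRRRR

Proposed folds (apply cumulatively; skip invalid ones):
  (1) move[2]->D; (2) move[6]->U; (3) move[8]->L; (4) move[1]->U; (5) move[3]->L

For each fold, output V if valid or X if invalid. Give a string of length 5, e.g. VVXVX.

Answer: XVXVX

Derivation:
Initial: URRURRRRR -> [(0, 0), (0, 1), (1, 1), (2, 1), (2, 2), (3, 2), (4, 2), (5, 2), (6, 2), (7, 2)]
Fold 1: move[2]->D => URDURRRRR INVALID (collision), skipped
Fold 2: move[6]->U => URRURRURR VALID
Fold 3: move[8]->L => URRURRURL INVALID (collision), skipped
Fold 4: move[1]->U => UURURRURR VALID
Fold 5: move[3]->L => UURLRRURR INVALID (collision), skipped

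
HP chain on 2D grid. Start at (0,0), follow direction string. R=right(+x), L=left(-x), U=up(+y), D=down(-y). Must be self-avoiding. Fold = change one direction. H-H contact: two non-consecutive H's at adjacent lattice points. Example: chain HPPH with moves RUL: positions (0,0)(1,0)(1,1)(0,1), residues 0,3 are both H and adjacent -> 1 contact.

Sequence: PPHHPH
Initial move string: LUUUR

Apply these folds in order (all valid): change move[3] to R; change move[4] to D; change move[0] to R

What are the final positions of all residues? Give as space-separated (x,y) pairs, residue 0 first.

Initial moves: LUUUR
Fold: move[3]->R => LUURR (positions: [(0, 0), (-1, 0), (-1, 1), (-1, 2), (0, 2), (1, 2)])
Fold: move[4]->D => LUURD (positions: [(0, 0), (-1, 0), (-1, 1), (-1, 2), (0, 2), (0, 1)])
Fold: move[0]->R => RUURD (positions: [(0, 0), (1, 0), (1, 1), (1, 2), (2, 2), (2, 1)])

Answer: (0,0) (1,0) (1,1) (1,2) (2,2) (2,1)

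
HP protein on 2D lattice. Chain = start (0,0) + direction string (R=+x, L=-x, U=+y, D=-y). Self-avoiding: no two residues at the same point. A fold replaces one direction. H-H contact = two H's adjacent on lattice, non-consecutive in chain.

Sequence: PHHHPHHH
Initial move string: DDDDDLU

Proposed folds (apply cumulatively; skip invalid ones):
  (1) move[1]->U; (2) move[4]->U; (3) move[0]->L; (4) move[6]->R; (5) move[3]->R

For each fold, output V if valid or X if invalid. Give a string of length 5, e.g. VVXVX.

Answer: XXVXX

Derivation:
Initial: DDDDDLU -> [(0, 0), (0, -1), (0, -2), (0, -3), (0, -4), (0, -5), (-1, -5), (-1, -4)]
Fold 1: move[1]->U => DUDDDLU INVALID (collision), skipped
Fold 2: move[4]->U => DDDDULU INVALID (collision), skipped
Fold 3: move[0]->L => LDDDDLU VALID
Fold 4: move[6]->R => LDDDDLR INVALID (collision), skipped
Fold 5: move[3]->R => LDDRDLU INVALID (collision), skipped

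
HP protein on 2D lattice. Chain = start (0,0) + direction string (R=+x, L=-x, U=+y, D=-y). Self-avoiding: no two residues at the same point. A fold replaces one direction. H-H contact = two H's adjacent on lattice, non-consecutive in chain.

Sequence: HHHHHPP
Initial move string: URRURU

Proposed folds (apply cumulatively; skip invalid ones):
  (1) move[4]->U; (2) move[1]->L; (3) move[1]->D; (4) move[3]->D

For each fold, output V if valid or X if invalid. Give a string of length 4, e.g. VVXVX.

Answer: VXXX

Derivation:
Initial: URRURU -> [(0, 0), (0, 1), (1, 1), (2, 1), (2, 2), (3, 2), (3, 3)]
Fold 1: move[4]->U => URRUUU VALID
Fold 2: move[1]->L => ULRUUU INVALID (collision), skipped
Fold 3: move[1]->D => UDRUUU INVALID (collision), skipped
Fold 4: move[3]->D => URRDUU INVALID (collision), skipped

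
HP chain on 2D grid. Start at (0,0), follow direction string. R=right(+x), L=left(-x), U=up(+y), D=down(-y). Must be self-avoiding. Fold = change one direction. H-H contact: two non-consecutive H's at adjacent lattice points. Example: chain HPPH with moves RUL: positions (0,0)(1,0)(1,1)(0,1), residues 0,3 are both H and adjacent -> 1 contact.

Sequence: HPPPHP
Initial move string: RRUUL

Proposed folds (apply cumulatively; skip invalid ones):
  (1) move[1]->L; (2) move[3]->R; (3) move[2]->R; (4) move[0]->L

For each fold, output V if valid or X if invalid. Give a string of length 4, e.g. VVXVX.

Initial: RRUUL -> [(0, 0), (1, 0), (2, 0), (2, 1), (2, 2), (1, 2)]
Fold 1: move[1]->L => RLUUL INVALID (collision), skipped
Fold 2: move[3]->R => RRURL INVALID (collision), skipped
Fold 3: move[2]->R => RRRUL VALID
Fold 4: move[0]->L => LRRUL INVALID (collision), skipped

Answer: XXVX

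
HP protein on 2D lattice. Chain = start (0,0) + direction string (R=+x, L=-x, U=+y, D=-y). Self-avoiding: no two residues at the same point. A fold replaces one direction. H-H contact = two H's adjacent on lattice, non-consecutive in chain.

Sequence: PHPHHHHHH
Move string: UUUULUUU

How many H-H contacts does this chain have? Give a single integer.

Positions: [(0, 0), (0, 1), (0, 2), (0, 3), (0, 4), (-1, 4), (-1, 5), (-1, 6), (-1, 7)]
No H-H contacts found.

Answer: 0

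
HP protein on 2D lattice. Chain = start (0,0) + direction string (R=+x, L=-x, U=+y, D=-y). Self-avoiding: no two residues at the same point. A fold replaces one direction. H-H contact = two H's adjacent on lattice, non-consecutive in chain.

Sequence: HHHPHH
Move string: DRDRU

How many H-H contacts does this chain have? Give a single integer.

Positions: [(0, 0), (0, -1), (1, -1), (1, -2), (2, -2), (2, -1)]
H-H contact: residue 2 @(1,-1) - residue 5 @(2, -1)

Answer: 1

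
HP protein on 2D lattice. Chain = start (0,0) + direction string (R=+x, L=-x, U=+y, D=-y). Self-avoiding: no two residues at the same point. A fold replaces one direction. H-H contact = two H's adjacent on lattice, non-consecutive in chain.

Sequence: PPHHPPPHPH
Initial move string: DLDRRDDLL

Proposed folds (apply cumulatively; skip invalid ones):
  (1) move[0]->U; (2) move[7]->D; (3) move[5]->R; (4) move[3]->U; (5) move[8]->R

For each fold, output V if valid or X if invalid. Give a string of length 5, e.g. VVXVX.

Initial: DLDRRDDLL -> [(0, 0), (0, -1), (-1, -1), (-1, -2), (0, -2), (1, -2), (1, -3), (1, -4), (0, -4), (-1, -4)]
Fold 1: move[0]->U => ULDRRDDLL INVALID (collision), skipped
Fold 2: move[7]->D => DLDRRDDDL VALID
Fold 3: move[5]->R => DLDRRRDDL VALID
Fold 4: move[3]->U => DLDURRDDL INVALID (collision), skipped
Fold 5: move[8]->R => DLDRRRDDR VALID

Answer: XVVXV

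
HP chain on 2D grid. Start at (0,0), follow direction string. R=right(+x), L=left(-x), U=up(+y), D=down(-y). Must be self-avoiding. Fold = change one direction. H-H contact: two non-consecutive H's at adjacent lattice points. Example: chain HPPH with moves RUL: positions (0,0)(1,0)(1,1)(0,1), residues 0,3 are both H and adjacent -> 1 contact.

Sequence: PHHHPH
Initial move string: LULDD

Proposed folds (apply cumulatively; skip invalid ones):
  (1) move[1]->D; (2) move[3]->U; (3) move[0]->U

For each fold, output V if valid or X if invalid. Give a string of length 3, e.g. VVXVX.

Answer: VXX

Derivation:
Initial: LULDD -> [(0, 0), (-1, 0), (-1, 1), (-2, 1), (-2, 0), (-2, -1)]
Fold 1: move[1]->D => LDLDD VALID
Fold 2: move[3]->U => LDLUD INVALID (collision), skipped
Fold 3: move[0]->U => UDLDD INVALID (collision), skipped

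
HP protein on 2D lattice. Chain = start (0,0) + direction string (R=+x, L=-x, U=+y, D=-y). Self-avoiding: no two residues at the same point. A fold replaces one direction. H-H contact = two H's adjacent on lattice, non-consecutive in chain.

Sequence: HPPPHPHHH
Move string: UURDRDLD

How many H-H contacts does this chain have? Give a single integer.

Answer: 2

Derivation:
Positions: [(0, 0), (0, 1), (0, 2), (1, 2), (1, 1), (2, 1), (2, 0), (1, 0), (1, -1)]
H-H contact: residue 0 @(0,0) - residue 7 @(1, 0)
H-H contact: residue 4 @(1,1) - residue 7 @(1, 0)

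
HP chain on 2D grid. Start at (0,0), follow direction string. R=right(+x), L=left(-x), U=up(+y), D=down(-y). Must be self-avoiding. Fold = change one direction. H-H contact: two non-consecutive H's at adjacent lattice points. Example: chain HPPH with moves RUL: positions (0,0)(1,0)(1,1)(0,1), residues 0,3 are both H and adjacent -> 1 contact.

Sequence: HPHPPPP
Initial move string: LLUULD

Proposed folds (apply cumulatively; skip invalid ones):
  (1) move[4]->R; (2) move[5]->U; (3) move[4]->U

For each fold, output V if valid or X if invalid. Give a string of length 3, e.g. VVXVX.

Initial: LLUULD -> [(0, 0), (-1, 0), (-2, 0), (-2, 1), (-2, 2), (-3, 2), (-3, 1)]
Fold 1: move[4]->R => LLUURD VALID
Fold 2: move[5]->U => LLUURU VALID
Fold 3: move[4]->U => LLUUUU VALID

Answer: VVV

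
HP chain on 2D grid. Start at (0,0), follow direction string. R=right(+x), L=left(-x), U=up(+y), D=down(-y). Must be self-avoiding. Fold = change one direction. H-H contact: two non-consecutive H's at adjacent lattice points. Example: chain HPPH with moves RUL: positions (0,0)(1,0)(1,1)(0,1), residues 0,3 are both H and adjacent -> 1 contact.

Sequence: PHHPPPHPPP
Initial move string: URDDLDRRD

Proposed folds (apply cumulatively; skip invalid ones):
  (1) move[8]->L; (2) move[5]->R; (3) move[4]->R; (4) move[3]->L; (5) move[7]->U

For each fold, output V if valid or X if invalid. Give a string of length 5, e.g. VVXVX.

Initial: URDDLDRRD -> [(0, 0), (0, 1), (1, 1), (1, 0), (1, -1), (0, -1), (0, -2), (1, -2), (2, -2), (2, -3)]
Fold 1: move[8]->L => URDDLDRRL INVALID (collision), skipped
Fold 2: move[5]->R => URDDLRRRD INVALID (collision), skipped
Fold 3: move[4]->R => URDDRDRRD VALID
Fold 4: move[3]->L => URDLRDRRD INVALID (collision), skipped
Fold 5: move[7]->U => URDDRDRUD INVALID (collision), skipped

Answer: XXVXX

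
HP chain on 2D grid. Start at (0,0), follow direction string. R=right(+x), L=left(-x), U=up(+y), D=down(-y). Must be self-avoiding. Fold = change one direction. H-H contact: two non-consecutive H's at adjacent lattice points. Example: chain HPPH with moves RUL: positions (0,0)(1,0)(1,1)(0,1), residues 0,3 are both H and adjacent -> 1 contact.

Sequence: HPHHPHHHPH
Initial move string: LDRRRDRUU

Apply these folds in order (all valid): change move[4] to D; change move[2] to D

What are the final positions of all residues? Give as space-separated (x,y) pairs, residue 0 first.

Initial moves: LDRRRDRUU
Fold: move[4]->D => LDRRDDRUU (positions: [(0, 0), (-1, 0), (-1, -1), (0, -1), (1, -1), (1, -2), (1, -3), (2, -3), (2, -2), (2, -1)])
Fold: move[2]->D => LDDRDDRUU (positions: [(0, 0), (-1, 0), (-1, -1), (-1, -2), (0, -2), (0, -3), (0, -4), (1, -4), (1, -3), (1, -2)])

Answer: (0,0) (-1,0) (-1,-1) (-1,-2) (0,-2) (0,-3) (0,-4) (1,-4) (1,-3) (1,-2)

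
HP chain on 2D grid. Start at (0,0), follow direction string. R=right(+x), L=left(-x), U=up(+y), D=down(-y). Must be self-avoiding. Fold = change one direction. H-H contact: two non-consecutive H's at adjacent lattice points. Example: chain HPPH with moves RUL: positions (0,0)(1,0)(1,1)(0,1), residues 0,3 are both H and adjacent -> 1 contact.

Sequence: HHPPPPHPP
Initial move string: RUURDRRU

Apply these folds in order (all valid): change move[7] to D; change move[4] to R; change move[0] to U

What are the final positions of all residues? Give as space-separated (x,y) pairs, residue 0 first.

Initial moves: RUURDRRU
Fold: move[7]->D => RUURDRRD (positions: [(0, 0), (1, 0), (1, 1), (1, 2), (2, 2), (2, 1), (3, 1), (4, 1), (4, 0)])
Fold: move[4]->R => RUURRRRD (positions: [(0, 0), (1, 0), (1, 1), (1, 2), (2, 2), (3, 2), (4, 2), (5, 2), (5, 1)])
Fold: move[0]->U => UUURRRRD (positions: [(0, 0), (0, 1), (0, 2), (0, 3), (1, 3), (2, 3), (3, 3), (4, 3), (4, 2)])

Answer: (0,0) (0,1) (0,2) (0,3) (1,3) (2,3) (3,3) (4,3) (4,2)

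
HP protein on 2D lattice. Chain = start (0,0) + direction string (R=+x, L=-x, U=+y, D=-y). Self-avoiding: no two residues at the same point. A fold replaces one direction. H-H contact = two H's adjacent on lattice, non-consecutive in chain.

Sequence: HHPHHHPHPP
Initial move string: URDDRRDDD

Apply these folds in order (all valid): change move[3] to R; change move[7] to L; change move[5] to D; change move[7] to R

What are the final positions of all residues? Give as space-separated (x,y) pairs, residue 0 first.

Initial moves: URDDRRDDD
Fold: move[3]->R => URDRRRDDD (positions: [(0, 0), (0, 1), (1, 1), (1, 0), (2, 0), (3, 0), (4, 0), (4, -1), (4, -2), (4, -3)])
Fold: move[7]->L => URDRRRDLD (positions: [(0, 0), (0, 1), (1, 1), (1, 0), (2, 0), (3, 0), (4, 0), (4, -1), (3, -1), (3, -2)])
Fold: move[5]->D => URDRRDDLD (positions: [(0, 0), (0, 1), (1, 1), (1, 0), (2, 0), (3, 0), (3, -1), (3, -2), (2, -2), (2, -3)])
Fold: move[7]->R => URDRRDDRD (positions: [(0, 0), (0, 1), (1, 1), (1, 0), (2, 0), (3, 0), (3, -1), (3, -2), (4, -2), (4, -3)])

Answer: (0,0) (0,1) (1,1) (1,0) (2,0) (3,0) (3,-1) (3,-2) (4,-2) (4,-3)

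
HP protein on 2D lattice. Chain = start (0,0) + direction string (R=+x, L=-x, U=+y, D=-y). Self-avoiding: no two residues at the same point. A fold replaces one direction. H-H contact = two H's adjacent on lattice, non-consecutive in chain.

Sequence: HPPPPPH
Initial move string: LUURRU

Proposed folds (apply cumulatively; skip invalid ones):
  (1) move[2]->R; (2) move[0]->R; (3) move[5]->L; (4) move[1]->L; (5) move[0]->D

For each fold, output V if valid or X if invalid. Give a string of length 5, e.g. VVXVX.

Initial: LUURRU -> [(0, 0), (-1, 0), (-1, 1), (-1, 2), (0, 2), (1, 2), (1, 3)]
Fold 1: move[2]->R => LURRRU VALID
Fold 2: move[0]->R => RURRRU VALID
Fold 3: move[5]->L => RURRRL INVALID (collision), skipped
Fold 4: move[1]->L => RLRRRU INVALID (collision), skipped
Fold 5: move[0]->D => DURRRU INVALID (collision), skipped

Answer: VVXXX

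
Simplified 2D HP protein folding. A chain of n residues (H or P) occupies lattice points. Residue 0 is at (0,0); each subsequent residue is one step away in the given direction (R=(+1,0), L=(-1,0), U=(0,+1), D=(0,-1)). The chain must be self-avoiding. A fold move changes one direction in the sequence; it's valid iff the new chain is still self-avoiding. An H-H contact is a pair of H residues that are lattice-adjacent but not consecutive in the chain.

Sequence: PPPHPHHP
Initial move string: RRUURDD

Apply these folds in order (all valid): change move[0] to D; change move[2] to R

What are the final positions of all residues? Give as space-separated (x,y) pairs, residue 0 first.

Answer: (0,0) (0,-1) (1,-1) (2,-1) (2,0) (3,0) (3,-1) (3,-2)

Derivation:
Initial moves: RRUURDD
Fold: move[0]->D => DRUURDD (positions: [(0, 0), (0, -1), (1, -1), (1, 0), (1, 1), (2, 1), (2, 0), (2, -1)])
Fold: move[2]->R => DRRURDD (positions: [(0, 0), (0, -1), (1, -1), (2, -1), (2, 0), (3, 0), (3, -1), (3, -2)])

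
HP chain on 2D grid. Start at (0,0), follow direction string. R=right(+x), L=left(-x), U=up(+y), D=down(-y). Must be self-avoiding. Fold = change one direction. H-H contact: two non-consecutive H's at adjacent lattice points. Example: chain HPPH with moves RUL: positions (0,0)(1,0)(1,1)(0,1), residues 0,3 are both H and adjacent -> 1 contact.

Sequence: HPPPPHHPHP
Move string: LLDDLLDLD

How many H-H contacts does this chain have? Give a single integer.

Answer: 0

Derivation:
Positions: [(0, 0), (-1, 0), (-2, 0), (-2, -1), (-2, -2), (-3, -2), (-4, -2), (-4, -3), (-5, -3), (-5, -4)]
No H-H contacts found.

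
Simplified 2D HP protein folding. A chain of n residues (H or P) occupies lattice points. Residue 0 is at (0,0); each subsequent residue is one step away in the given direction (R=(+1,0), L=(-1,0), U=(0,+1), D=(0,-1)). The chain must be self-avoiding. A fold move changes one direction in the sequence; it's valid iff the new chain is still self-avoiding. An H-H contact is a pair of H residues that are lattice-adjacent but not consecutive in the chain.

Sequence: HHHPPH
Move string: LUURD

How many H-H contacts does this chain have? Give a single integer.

Answer: 2

Derivation:
Positions: [(0, 0), (-1, 0), (-1, 1), (-1, 2), (0, 2), (0, 1)]
H-H contact: residue 0 @(0,0) - residue 5 @(0, 1)
H-H contact: residue 2 @(-1,1) - residue 5 @(0, 1)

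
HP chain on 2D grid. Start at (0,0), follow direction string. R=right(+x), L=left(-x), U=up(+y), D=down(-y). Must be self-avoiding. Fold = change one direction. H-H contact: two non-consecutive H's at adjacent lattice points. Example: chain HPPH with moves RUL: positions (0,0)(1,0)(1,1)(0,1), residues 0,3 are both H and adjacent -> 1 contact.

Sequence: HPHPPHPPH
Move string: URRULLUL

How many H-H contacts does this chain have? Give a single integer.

Answer: 1

Derivation:
Positions: [(0, 0), (0, 1), (1, 1), (2, 1), (2, 2), (1, 2), (0, 2), (0, 3), (-1, 3)]
H-H contact: residue 2 @(1,1) - residue 5 @(1, 2)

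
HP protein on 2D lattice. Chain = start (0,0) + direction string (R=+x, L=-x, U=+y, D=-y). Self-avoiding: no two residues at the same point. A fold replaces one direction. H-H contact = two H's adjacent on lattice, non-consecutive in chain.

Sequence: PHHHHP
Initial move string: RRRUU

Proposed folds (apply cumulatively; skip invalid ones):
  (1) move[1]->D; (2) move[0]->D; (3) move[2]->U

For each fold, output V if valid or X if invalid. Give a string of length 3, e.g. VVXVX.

Initial: RRRUU -> [(0, 0), (1, 0), (2, 0), (3, 0), (3, 1), (3, 2)]
Fold 1: move[1]->D => RDRUU VALID
Fold 2: move[0]->D => DDRUU VALID
Fold 3: move[2]->U => DDUUU INVALID (collision), skipped

Answer: VVX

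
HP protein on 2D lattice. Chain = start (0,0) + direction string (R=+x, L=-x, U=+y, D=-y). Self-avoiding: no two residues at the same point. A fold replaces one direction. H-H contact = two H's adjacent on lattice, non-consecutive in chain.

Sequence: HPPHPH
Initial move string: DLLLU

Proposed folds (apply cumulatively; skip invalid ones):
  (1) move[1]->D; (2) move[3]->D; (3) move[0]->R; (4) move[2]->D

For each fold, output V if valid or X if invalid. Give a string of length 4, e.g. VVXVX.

Answer: VXVV

Derivation:
Initial: DLLLU -> [(0, 0), (0, -1), (-1, -1), (-2, -1), (-3, -1), (-3, 0)]
Fold 1: move[1]->D => DDLLU VALID
Fold 2: move[3]->D => DDLDU INVALID (collision), skipped
Fold 3: move[0]->R => RDLLU VALID
Fold 4: move[2]->D => RDDLU VALID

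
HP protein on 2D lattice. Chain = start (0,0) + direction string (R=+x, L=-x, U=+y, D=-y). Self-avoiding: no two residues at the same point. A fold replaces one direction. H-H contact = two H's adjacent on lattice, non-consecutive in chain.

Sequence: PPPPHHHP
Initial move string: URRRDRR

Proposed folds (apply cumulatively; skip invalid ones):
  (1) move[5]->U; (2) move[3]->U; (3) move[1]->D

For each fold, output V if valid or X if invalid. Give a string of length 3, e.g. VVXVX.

Initial: URRRDRR -> [(0, 0), (0, 1), (1, 1), (2, 1), (3, 1), (3, 0), (4, 0), (5, 0)]
Fold 1: move[5]->U => URRRDUR INVALID (collision), skipped
Fold 2: move[3]->U => URRUDRR INVALID (collision), skipped
Fold 3: move[1]->D => UDRRDRR INVALID (collision), skipped

Answer: XXX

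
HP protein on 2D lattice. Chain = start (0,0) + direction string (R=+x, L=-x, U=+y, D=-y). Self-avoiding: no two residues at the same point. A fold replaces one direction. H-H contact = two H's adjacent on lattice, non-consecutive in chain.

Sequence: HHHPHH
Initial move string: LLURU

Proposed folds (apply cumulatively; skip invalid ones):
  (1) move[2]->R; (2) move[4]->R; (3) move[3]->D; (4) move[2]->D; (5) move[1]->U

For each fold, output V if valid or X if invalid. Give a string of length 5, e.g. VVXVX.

Answer: XVXVX

Derivation:
Initial: LLURU -> [(0, 0), (-1, 0), (-2, 0), (-2, 1), (-1, 1), (-1, 2)]
Fold 1: move[2]->R => LLRRU INVALID (collision), skipped
Fold 2: move[4]->R => LLURR VALID
Fold 3: move[3]->D => LLUDR INVALID (collision), skipped
Fold 4: move[2]->D => LLDRR VALID
Fold 5: move[1]->U => LUDRR INVALID (collision), skipped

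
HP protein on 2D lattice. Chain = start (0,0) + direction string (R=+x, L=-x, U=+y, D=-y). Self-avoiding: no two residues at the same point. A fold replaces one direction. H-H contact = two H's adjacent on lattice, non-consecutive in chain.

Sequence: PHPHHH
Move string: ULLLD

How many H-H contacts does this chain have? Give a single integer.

Positions: [(0, 0), (0, 1), (-1, 1), (-2, 1), (-3, 1), (-3, 0)]
No H-H contacts found.

Answer: 0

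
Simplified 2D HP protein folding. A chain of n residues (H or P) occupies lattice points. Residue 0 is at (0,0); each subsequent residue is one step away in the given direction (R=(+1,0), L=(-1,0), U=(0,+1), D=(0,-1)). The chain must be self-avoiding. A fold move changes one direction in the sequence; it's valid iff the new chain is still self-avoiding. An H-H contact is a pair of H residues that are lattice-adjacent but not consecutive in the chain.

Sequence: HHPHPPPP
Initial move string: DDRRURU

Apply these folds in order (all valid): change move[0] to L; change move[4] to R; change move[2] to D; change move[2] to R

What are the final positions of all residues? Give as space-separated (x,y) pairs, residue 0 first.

Answer: (0,0) (-1,0) (-1,-1) (0,-1) (1,-1) (2,-1) (3,-1) (3,0)

Derivation:
Initial moves: DDRRURU
Fold: move[0]->L => LDRRURU (positions: [(0, 0), (-1, 0), (-1, -1), (0, -1), (1, -1), (1, 0), (2, 0), (2, 1)])
Fold: move[4]->R => LDRRRRU (positions: [(0, 0), (-1, 0), (-1, -1), (0, -1), (1, -1), (2, -1), (3, -1), (3, 0)])
Fold: move[2]->D => LDDRRRU (positions: [(0, 0), (-1, 0), (-1, -1), (-1, -2), (0, -2), (1, -2), (2, -2), (2, -1)])
Fold: move[2]->R => LDRRRRU (positions: [(0, 0), (-1, 0), (-1, -1), (0, -1), (1, -1), (2, -1), (3, -1), (3, 0)])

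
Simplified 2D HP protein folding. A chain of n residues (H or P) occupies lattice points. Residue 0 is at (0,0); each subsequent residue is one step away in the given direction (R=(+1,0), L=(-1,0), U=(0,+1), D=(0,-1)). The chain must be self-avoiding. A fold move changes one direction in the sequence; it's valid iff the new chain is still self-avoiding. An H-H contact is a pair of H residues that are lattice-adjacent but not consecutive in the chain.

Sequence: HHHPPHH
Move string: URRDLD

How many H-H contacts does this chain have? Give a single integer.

Answer: 2

Derivation:
Positions: [(0, 0), (0, 1), (1, 1), (2, 1), (2, 0), (1, 0), (1, -1)]
H-H contact: residue 0 @(0,0) - residue 5 @(1, 0)
H-H contact: residue 2 @(1,1) - residue 5 @(1, 0)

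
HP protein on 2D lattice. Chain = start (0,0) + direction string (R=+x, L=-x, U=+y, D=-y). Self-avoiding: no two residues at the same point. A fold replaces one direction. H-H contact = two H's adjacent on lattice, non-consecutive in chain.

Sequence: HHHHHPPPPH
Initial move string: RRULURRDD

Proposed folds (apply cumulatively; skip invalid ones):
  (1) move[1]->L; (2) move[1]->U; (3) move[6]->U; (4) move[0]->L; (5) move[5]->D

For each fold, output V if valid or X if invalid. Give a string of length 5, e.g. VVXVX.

Initial: RRULURRDD -> [(0, 0), (1, 0), (2, 0), (2, 1), (1, 1), (1, 2), (2, 2), (3, 2), (3, 1), (3, 0)]
Fold 1: move[1]->L => RLULURRDD INVALID (collision), skipped
Fold 2: move[1]->U => RUULURRDD VALID
Fold 3: move[6]->U => RUULURUDD INVALID (collision), skipped
Fold 4: move[0]->L => LUULURRDD VALID
Fold 5: move[5]->D => LUULUDRDD INVALID (collision), skipped

Answer: XVXVX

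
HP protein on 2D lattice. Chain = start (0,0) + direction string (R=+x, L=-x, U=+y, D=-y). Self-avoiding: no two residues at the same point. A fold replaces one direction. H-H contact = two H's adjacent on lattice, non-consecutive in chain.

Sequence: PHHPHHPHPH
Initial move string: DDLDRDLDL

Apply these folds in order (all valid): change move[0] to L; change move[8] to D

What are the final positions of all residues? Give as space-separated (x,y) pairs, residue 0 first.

Answer: (0,0) (-1,0) (-1,-1) (-2,-1) (-2,-2) (-1,-2) (-1,-3) (-2,-3) (-2,-4) (-2,-5)

Derivation:
Initial moves: DDLDRDLDL
Fold: move[0]->L => LDLDRDLDL (positions: [(0, 0), (-1, 0), (-1, -1), (-2, -1), (-2, -2), (-1, -2), (-1, -3), (-2, -3), (-2, -4), (-3, -4)])
Fold: move[8]->D => LDLDRDLDD (positions: [(0, 0), (-1, 0), (-1, -1), (-2, -1), (-2, -2), (-1, -2), (-1, -3), (-2, -3), (-2, -4), (-2, -5)])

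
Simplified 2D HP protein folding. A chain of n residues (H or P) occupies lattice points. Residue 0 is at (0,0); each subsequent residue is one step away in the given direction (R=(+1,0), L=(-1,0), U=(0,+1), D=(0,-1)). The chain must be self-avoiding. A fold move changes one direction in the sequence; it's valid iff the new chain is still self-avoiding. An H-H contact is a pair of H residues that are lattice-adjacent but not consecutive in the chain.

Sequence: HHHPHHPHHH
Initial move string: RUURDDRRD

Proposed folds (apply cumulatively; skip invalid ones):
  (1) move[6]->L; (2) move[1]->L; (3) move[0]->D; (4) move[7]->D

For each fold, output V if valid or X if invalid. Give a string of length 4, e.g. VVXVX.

Answer: XXXV

Derivation:
Initial: RUURDDRRD -> [(0, 0), (1, 0), (1, 1), (1, 2), (2, 2), (2, 1), (2, 0), (3, 0), (4, 0), (4, -1)]
Fold 1: move[6]->L => RUURDDLRD INVALID (collision), skipped
Fold 2: move[1]->L => RLURDDRRD INVALID (collision), skipped
Fold 3: move[0]->D => DUURDDRRD INVALID (collision), skipped
Fold 4: move[7]->D => RUURDDRDD VALID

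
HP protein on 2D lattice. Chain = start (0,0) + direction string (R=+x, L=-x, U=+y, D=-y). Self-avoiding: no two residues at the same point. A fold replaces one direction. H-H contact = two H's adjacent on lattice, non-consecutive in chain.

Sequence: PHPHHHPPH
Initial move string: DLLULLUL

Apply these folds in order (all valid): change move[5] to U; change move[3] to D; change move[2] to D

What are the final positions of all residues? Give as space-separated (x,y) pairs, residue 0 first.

Answer: (0,0) (0,-1) (-1,-1) (-1,-2) (-1,-3) (-2,-3) (-2,-2) (-2,-1) (-3,-1)

Derivation:
Initial moves: DLLULLUL
Fold: move[5]->U => DLLULUUL (positions: [(0, 0), (0, -1), (-1, -1), (-2, -1), (-2, 0), (-3, 0), (-3, 1), (-3, 2), (-4, 2)])
Fold: move[3]->D => DLLDLUUL (positions: [(0, 0), (0, -1), (-1, -1), (-2, -1), (-2, -2), (-3, -2), (-3, -1), (-3, 0), (-4, 0)])
Fold: move[2]->D => DLDDLUUL (positions: [(0, 0), (0, -1), (-1, -1), (-1, -2), (-1, -3), (-2, -3), (-2, -2), (-2, -1), (-3, -1)])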